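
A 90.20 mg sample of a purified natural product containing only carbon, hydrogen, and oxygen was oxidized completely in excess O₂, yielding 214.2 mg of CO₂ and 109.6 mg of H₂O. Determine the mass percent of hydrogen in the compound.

mol C = 0.2142 g CO₂ ÷ 44.009 g/mol = 0.0048672 mol
mol H = 2 × 0.1096 g H₂O ÷ 18.015 g/mol = 0.012168 mol
mass O = 0.09020 − (0.058460 + 0.012265) = 0.019475 g → mol O = 0.019475 ÷ 15.999 = 0.0012173 mol
mass % H = 0.012265 g ÷ 0.09020 g × 100%

13.60%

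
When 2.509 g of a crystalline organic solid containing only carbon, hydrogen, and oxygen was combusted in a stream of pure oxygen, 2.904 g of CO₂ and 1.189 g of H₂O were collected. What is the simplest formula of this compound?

mol C = 2.904 g CO₂ ÷ 44.009 g/mol = 0.065987 mol
mol H = 2 × 1.189 g H₂O ÷ 18.015 g/mol = 0.13200 mol
mass O = 2.509 − (0.79256 + 0.13306) = 1.5834 g → mol O = 1.5834 ÷ 15.999 = 0.098967 mol
Divide by the smallest (0.065987 mol): C 1.000, H 2.000, O 1.500
Multiplying each by 2 gives whole numbers: C 2.00, H 4.00, O 3.00

C2H4O3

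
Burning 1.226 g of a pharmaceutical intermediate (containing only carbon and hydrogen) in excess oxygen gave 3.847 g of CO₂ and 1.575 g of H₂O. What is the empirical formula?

CH2

mol C = 3.847 g CO₂ ÷ 44.009 g/mol = 0.087414 mol
mol H = 2 × 1.575 g H₂O ÷ 18.015 g/mol = 0.17485 mol
Divide by the smallest (0.087414 mol): C 1.000, H 2.000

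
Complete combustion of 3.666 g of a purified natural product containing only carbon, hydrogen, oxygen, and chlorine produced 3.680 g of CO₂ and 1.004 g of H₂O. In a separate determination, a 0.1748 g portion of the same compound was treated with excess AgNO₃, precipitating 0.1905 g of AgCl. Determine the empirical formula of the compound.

mol C = 3.680 g CO₂ ÷ 44.009 g/mol = 0.083619 mol
mol H = 2 × 1.004 g H₂O ÷ 18.015 g/mol = 0.11146 mol
From the AgCl data: mol Cl per gram of compound = (0.1905 ÷ 143.318) ÷ 0.1748 = 0.0076042 mol/g, so in the 3.666 g combustion sample mol Cl = 0.027877 mol
mass O = 3.666 − (1.0044 + 0.11235 + 0.98824) = 1.5611 g → mol O = 1.5611 ÷ 15.999 = 0.097572 mol
Divide by the smallest (0.027877 mol): C 3.000, H 3.998, Cl 1.000, O 3.500
Multiplying each by 2 gives whole numbers: C 6.00, H 8.00, Cl 2.00, O 7.00

C6H8Cl2O7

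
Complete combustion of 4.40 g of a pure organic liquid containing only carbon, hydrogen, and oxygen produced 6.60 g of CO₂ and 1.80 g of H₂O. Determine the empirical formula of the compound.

mol C = 6.60 g CO₂ ÷ 44.009 g/mol = 0.1500 mol
mol H = 2 × 1.80 g H₂O ÷ 18.015 g/mol = 0.1998 mol
mass O = 4.40 − (1.801 + 0.2014) = 2.397 g → mol O = 2.397 ÷ 15.999 = 0.1498 mol
Divide by the smallest (0.1498 mol): C 1.001, H 1.334, O 1.000
Multiplying each by 3 gives whole numbers: C 3.00, H 4.00, O 3.00

C3H4O3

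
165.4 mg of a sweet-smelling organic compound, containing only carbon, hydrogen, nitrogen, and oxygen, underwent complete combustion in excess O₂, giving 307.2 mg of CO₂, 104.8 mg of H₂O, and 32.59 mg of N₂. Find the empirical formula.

mol C = 0.3072 g CO₂ ÷ 44.009 g/mol = 0.0069804 mol
mol H = 2 × 0.1048 g H₂O ÷ 18.015 g/mol = 0.011635 mol
mol N = 2 × 0.03259 g N₂ ÷ 28.014 g/mol = 0.0023267 mol
mass O = 0.1654 − (0.083841 + 0.011728 + 0.032590) = 0.037241 g → mol O = 0.037241 ÷ 15.999 = 0.0023277 mol
Divide by the smallest (0.0023267 mol): C 3.000, H 5.001, N 1.000, O 1.000

C3H5NO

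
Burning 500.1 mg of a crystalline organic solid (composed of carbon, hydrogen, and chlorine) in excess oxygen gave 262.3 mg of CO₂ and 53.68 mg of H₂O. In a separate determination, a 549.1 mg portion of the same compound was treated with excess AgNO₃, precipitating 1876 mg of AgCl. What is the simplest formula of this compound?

CHCl2

mol C = 0.2623 g CO₂ ÷ 44.009 g/mol = 0.0059601 mol
mol H = 2 × 0.05368 g H₂O ÷ 18.015 g/mol = 0.0059595 mol
From the AgCl data: mol Cl per gram of compound = (1.876 ÷ 143.318) ÷ 0.5491 = 0.023839 mol/g, so in the 0.5001 g combustion sample mol Cl = 0.011922 mol
Divide by the smallest (0.0059595 mol): C 1.000, H 1.000, Cl 2.000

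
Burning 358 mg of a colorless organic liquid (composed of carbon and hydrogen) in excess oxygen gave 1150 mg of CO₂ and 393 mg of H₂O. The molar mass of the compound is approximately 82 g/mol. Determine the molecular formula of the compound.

C6H10

mol C = 1.15 g CO₂ ÷ 44.009 g/mol = 0.02613 mol
mol H = 2 × 0.393 g H₂O ÷ 18.015 g/mol = 0.04363 mol
Divide by the smallest (0.02613 mol): C 1.000, H 1.670
Multiplying each by 3 gives whole numbers: C 3.00, H 5.01
Empirical formula: C3H5
Empirical-formula mass = 41.07 g/mol; 82 ÷ 41.07 ≈ 2, so the molecular formula is C6H10.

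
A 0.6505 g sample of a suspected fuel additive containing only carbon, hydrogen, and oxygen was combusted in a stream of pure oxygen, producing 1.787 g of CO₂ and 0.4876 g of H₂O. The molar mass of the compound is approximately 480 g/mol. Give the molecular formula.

mol C = 1.787 g CO₂ ÷ 44.009 g/mol = 0.040605 mol
mol H = 2 × 0.4876 g H₂O ÷ 18.015 g/mol = 0.054133 mol
mass O = 0.6505 − (0.48771 + 0.054566) = 0.10822 g → mol O = 0.10822 ÷ 15.999 = 0.0067644 mol
Divide by the smallest (0.0067644 mol): C 6.003, H 8.003, O 1.000
Empirical formula: C6H8O
Empirical-formula mass = 96.13 g/mol; 480 ÷ 96.13 ≈ 5, so the molecular formula is C30H40O5.

C30H40O5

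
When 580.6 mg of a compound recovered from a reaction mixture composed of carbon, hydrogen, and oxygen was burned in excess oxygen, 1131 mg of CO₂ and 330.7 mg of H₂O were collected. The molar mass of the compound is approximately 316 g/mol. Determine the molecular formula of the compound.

C14H20O8

mol C = 1.131 g CO₂ ÷ 44.009 g/mol = 0.025699 mol
mol H = 2 × 0.3307 g H₂O ÷ 18.015 g/mol = 0.036714 mol
mass O = 0.5806 − (0.30867 + 0.037008) = 0.23492 g → mol O = 0.23492 ÷ 15.999 = 0.014683 mol
Divide by the smallest (0.014683 mol): C 1.750, H 2.500, O 1.000
Multiplying each by 4 gives whole numbers: C 7.00, H 10.00, O 4.00
Empirical formula: C7H10O4
Empirical-formula mass = 158.15 g/mol; 316 ÷ 158.15 ≈ 2, so the molecular formula is C14H20O8.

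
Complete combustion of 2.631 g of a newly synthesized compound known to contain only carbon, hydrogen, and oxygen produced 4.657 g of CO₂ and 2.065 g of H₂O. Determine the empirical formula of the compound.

C6H13O4

mol C = 4.657 g CO₂ ÷ 44.009 g/mol = 0.10582 mol
mol H = 2 × 2.065 g H₂O ÷ 18.015 g/mol = 0.22925 mol
mass O = 2.631 − (1.2710 + 0.23109) = 1.1289 g → mol O = 1.1289 ÷ 15.999 = 0.070562 mol
Divide by the smallest (0.070562 mol): C 1.500, H 3.249, O 1.000
Multiplying each by 4 gives whole numbers: C 6.00, H 13.00, O 4.00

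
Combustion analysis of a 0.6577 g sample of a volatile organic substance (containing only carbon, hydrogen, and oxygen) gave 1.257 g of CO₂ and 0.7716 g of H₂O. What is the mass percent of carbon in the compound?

mol C = 1.257 g CO₂ ÷ 44.009 g/mol = 0.028562 mol
mol H = 2 × 0.7716 g H₂O ÷ 18.015 g/mol = 0.085662 mol
mass O = 0.6577 − (0.34306 + 0.086347) = 0.22829 g → mol O = 0.22829 ÷ 15.999 = 0.014269 mol
mass % C = 0.34306 g ÷ 0.6577 g × 100%

52.16%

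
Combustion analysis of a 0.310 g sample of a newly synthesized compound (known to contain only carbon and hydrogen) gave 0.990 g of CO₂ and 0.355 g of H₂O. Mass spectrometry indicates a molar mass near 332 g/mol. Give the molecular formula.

C24H42

mol C = 0.990 g CO₂ ÷ 44.009 g/mol = 0.02250 mol
mol H = 2 × 0.355 g H₂O ÷ 18.015 g/mol = 0.03941 mol
Divide by the smallest (0.02250 mol): C 1.000, H 1.752
Multiplying each by 4 gives whole numbers: C 4.00, H 7.01
Empirical formula: C4H7
Empirical-formula mass = 55.10 g/mol; 332 ÷ 55.10 ≈ 6, so the molecular formula is C24H42.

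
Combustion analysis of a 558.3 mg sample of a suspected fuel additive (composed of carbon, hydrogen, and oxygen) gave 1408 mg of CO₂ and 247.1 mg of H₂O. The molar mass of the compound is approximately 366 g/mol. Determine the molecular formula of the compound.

mol C = 1.408 g CO₂ ÷ 44.009 g/mol = 0.031993 mol
mol H = 2 × 0.2471 g H₂O ÷ 18.015 g/mol = 0.027433 mol
mass O = 0.5583 − (0.38427 + 0.027652) = 0.14637 g → mol O = 0.14637 ÷ 15.999 = 0.0091490 mol
Divide by the smallest (0.0091490 mol): C 3.497, H 2.998, O 1.000
Multiplying each by 2 gives whole numbers: C 6.99, H 6.00, O 2.00
Empirical formula: C7H6O2
Empirical-formula mass = 122.12 g/mol; 366 ÷ 122.12 ≈ 3, so the molecular formula is C21H18O6.

C21H18O6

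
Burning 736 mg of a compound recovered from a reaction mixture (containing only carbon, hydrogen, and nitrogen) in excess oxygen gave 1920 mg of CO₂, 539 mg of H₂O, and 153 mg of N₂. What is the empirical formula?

mol C = 1.92 g CO₂ ÷ 44.009 g/mol = 0.04363 mol
mol H = 2 × 0.539 g H₂O ÷ 18.015 g/mol = 0.05984 mol
mol N = 2 × 0.153 g N₂ ÷ 28.014 g/mol = 0.01092 mol
Divide by the smallest (0.01092 mol): C 3.994, H 5.478, N 1.000
Multiplying each by 2 gives whole numbers: C 7.99, H 10.96, N 2.00

C8H11N2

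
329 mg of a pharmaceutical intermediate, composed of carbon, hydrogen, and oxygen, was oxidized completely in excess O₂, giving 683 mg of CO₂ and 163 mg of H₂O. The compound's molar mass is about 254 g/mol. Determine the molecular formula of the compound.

C12H14O6

mol C = 0.683 g CO₂ ÷ 44.009 g/mol = 0.01552 mol
mol H = 2 × 0.163 g H₂O ÷ 18.015 g/mol = 0.01810 mol
mass O = 0.329 − (0.1864 + 0.01824) = 0.1244 g → mol O = 0.1244 ÷ 15.999 = 0.007773 mol
Divide by the smallest (0.007773 mol): C 1.997, H 2.328, O 1.000
Multiplying each by 3 gives whole numbers: C 5.99, H 6.98, O 3.00
Empirical formula: C6H7O3
Empirical-formula mass = 127.12 g/mol; 254 ÷ 127.12 ≈ 2, so the molecular formula is C12H14O6.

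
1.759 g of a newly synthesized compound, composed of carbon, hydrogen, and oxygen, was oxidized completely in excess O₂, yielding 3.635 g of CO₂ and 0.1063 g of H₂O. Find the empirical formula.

mol C = 3.635 g CO₂ ÷ 44.009 g/mol = 0.082597 mol
mol H = 2 × 0.1063 g H₂O ÷ 18.015 g/mol = 0.011801 mol
mass O = 1.759 − (0.99207 + 0.011896) = 0.75503 g → mol O = 0.75503 ÷ 15.999 = 0.047193 mol
Divide by the smallest (0.011801 mol): C 6.999, H 1.000, O 3.999

C7HO4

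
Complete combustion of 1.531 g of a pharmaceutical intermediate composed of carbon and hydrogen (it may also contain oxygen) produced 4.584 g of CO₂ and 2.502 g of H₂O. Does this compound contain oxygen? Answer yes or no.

mol C = 4.584 g CO₂ ÷ 44.009 g/mol = 0.10416 mol
mol H = 2 × 2.502 g H₂O ÷ 18.015 g/mol = 0.27777 mol
C and H together account for 1.5311 g — essentially the entire 1.531 g sample — so the compound contains no oxygen.

no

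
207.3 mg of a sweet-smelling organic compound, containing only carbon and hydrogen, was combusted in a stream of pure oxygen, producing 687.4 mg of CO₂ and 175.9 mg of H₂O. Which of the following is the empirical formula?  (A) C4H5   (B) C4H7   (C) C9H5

mol C = 0.6874 g CO₂ ÷ 44.009 g/mol = 0.015620 mol
mol H = 2 × 0.1759 g H₂O ÷ 18.015 g/mol = 0.019528 mol
Divide by the smallest (0.015620 mol): C 1.000, H 1.250
Multiplying each by 4 gives whole numbers: C 4.00, H 5.00

(A) C4H5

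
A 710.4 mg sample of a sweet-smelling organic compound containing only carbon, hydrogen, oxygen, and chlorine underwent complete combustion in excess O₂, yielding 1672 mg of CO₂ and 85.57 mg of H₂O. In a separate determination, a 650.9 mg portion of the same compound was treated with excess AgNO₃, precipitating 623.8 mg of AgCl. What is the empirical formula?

mol C = 1.672 g CO₂ ÷ 44.009 g/mol = 0.037992 mol
mol H = 2 × 0.08557 g H₂O ÷ 18.015 g/mol = 0.0094999 mol
From the AgCl data: mol Cl per gram of compound = (0.6238 ÷ 143.318) ÷ 0.6509 = 0.0066870 mol/g, so in the 0.7104 g combustion sample mol Cl = 0.0047504 mol
mass O = 0.7104 − (0.45632 + 0.0095759 + 0.16840) = 0.076097 g → mol O = 0.076097 ÷ 15.999 = 0.0047563 mol
Divide by the smallest (0.0047504 mol): C 7.998, H 2.000, Cl 1.000, O 1.001

C8H2ClO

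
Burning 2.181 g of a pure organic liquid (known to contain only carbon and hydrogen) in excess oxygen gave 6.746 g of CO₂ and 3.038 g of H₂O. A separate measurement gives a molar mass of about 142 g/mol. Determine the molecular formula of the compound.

C10H22

mol C = 6.746 g CO₂ ÷ 44.009 g/mol = 0.15329 mol
mol H = 2 × 3.038 g H₂O ÷ 18.015 g/mol = 0.33727 mol
Divide by the smallest (0.15329 mol): C 1.000, H 2.200
Multiplying each by 5 gives whole numbers: C 5.00, H 11.00
Empirical formula: C5H11
Empirical-formula mass = 71.14 g/mol; 142 ÷ 71.14 ≈ 2, so the molecular formula is C10H22.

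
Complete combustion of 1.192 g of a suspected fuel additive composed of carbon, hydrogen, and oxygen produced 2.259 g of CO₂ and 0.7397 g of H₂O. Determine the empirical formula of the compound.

mol C = 2.259 g CO₂ ÷ 44.009 g/mol = 0.051330 mol
mol H = 2 × 0.7397 g H₂O ÷ 18.015 g/mol = 0.082120 mol
mass O = 1.192 − (0.61653 + 0.082777) = 0.49269 g → mol O = 0.49269 ÷ 15.999 = 0.030795 mol
Divide by the smallest (0.030795 mol): C 1.667, H 2.667, O 1.000
Multiplying each by 3 gives whole numbers: C 5.00, H 8.00, O 3.00

C5H8O3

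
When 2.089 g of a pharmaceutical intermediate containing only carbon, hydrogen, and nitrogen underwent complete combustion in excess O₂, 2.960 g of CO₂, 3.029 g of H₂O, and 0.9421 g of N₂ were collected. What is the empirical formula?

mol C = 2.960 g CO₂ ÷ 44.009 g/mol = 0.067259 mol
mol H = 2 × 3.029 g H₂O ÷ 18.015 g/mol = 0.33628 mol
mol N = 2 × 0.9421 g N₂ ÷ 28.014 g/mol = 0.067259 mol
Divide by the smallest (0.067259 mol): C 1.000, H 5.000, N 1.000

CH5N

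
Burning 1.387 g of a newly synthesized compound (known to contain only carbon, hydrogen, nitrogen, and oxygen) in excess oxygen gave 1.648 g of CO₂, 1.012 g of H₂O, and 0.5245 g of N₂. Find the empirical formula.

mol C = 1.648 g CO₂ ÷ 44.009 g/mol = 0.037447 mol
mol H = 2 × 1.012 g H₂O ÷ 18.015 g/mol = 0.11235 mol
mol N = 2 × 0.5245 g N₂ ÷ 28.014 g/mol = 0.037446 mol
mass O = 1.387 − (0.44977 + 0.11325 + 0.52450) = 0.29948 g → mol O = 0.29948 ÷ 15.999 = 0.018718 mol
Divide by the smallest (0.018718 mol): C 2.001, H 6.002, N 2.000, O 1.000

C2H6N2O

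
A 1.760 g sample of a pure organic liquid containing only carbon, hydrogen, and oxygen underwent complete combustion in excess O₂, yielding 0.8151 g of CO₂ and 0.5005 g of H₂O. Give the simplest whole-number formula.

mol C = 0.8151 g CO₂ ÷ 44.009 g/mol = 0.018521 mol
mol H = 2 × 0.5005 g H₂O ÷ 18.015 g/mol = 0.055565 mol
mass O = 1.760 − (0.22246 + 0.056009) = 1.4815 g → mol O = 1.4815 ÷ 15.999 = 0.092602 mol
Divide by the smallest (0.018521 mol): C 1.000, H 3.000, O 5.000

CH3O5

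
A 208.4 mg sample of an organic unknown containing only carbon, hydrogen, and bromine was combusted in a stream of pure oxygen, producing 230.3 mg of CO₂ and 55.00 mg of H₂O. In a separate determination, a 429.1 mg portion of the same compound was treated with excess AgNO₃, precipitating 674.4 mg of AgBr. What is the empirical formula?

C6H7Br2

mol C = 0.2303 g CO₂ ÷ 44.009 g/mol = 0.0052330 mol
mol H = 2 × 0.05500 g H₂O ÷ 18.015 g/mol = 0.0061060 mol
From the AgBr data: mol Br per gram of compound = (0.6744 ÷ 187.772) ÷ 0.4291 = 0.0083701 mol/g, so in the 0.2084 g combustion sample mol Br = 0.0017443 mol
Divide by the smallest (0.0017443 mol): C 3.000, H 3.501, Br 1.000
Multiplying each by 2 gives whole numbers: C 6.00, H 7.00, Br 2.00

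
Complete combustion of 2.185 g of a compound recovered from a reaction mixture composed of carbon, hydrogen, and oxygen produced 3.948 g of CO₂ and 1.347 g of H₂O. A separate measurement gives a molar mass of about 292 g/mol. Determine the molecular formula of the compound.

mol C = 3.948 g CO₂ ÷ 44.009 g/mol = 0.089709 mol
mol H = 2 × 1.347 g H₂O ÷ 18.015 g/mol = 0.14954 mol
mass O = 2.185 − (1.0775 + 0.15074) = 0.95677 g → mol O = 0.95677 ÷ 15.999 = 0.059802 mol
Divide by the smallest (0.059802 mol): C 1.500, H 2.501, O 1.000
Multiplying each by 2 gives whole numbers: C 3.00, H 5.00, O 2.00
Empirical formula: C3H5O2
Empirical-formula mass = 73.07 g/mol; 292 ÷ 73.07 ≈ 4, so the molecular formula is C12H20O8.

C12H20O8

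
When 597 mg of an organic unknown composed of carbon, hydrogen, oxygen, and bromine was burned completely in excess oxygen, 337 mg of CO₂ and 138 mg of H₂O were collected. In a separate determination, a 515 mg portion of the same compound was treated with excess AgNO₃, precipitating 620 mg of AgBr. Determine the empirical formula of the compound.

C2H4BrO3

mol C = 0.337 g CO₂ ÷ 44.009 g/mol = 0.007658 mol
mol H = 2 × 0.138 g H₂O ÷ 18.015 g/mol = 0.01532 mol
From the AgBr data: mol Br per gram of compound = (0.620 ÷ 187.772) ÷ 0.515 = 0.006411 mol/g, so in the 0.597 g combustion sample mol Br = 0.003828 mol
mass O = 0.597 − (0.09197 + 0.01544 + 0.3058) = 0.1837 g → mol O = 0.1837 ÷ 15.999 = 0.01148 mol
Divide by the smallest (0.003828 mol): C 2.001, H 4.003, Br 1.000, O 3.000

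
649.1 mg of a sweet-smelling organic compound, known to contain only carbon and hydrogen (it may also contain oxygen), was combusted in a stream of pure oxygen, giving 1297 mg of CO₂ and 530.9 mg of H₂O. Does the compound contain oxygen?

yes

mol C = 1.297 g CO₂ ÷ 44.009 g/mol = 0.029471 mol
mol H = 2 × 0.5309 g H₂O ÷ 18.015 g/mol = 0.058940 mol
C and H account for only 0.41339 g of the 0.6491 g sample; the remaining 0.23571 g must be oxygen.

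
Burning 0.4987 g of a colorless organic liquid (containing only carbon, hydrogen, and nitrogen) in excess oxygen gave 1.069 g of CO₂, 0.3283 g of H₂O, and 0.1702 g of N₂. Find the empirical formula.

mol C = 1.069 g CO₂ ÷ 44.009 g/mol = 0.024290 mol
mol H = 2 × 0.3283 g H₂O ÷ 18.015 g/mol = 0.036447 mol
mol N = 2 × 0.1702 g N₂ ÷ 28.014 g/mol = 0.012151 mol
Divide by the smallest (0.012151 mol): C 1.999, H 3.000, N 1.000

C2H3N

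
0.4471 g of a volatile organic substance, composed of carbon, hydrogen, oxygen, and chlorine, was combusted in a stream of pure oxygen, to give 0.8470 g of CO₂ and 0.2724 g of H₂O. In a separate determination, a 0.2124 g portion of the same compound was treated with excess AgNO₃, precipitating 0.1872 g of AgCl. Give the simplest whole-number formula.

C7H11ClO2

mol C = 0.8470 g CO₂ ÷ 44.009 g/mol = 0.019246 mol
mol H = 2 × 0.2724 g H₂O ÷ 18.015 g/mol = 0.030241 mol
From the AgCl data: mol Cl per gram of compound = (0.1872 ÷ 143.318) ÷ 0.2124 = 0.0061497 mol/g, so in the 0.4471 g combustion sample mol Cl = 0.0027495 mol
mass O = 0.4471 − (0.23116 + 0.030483 + 0.097470) = 0.087982 g → mol O = 0.087982 ÷ 15.999 = 0.0054992 mol
Divide by the smallest (0.0027495 mol): C 7.000, H 10.999, Cl 1.000, O 2.000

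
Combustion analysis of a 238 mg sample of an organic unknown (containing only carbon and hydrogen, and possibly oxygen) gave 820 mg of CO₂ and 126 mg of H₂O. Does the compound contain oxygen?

no

mol C = 0.820 g CO₂ ÷ 44.009 g/mol = 0.01863 mol
mol H = 2 × 0.126 g H₂O ÷ 18.015 g/mol = 0.01399 mol
C and H together account for 0.2379 g — essentially the entire 0.238 g sample — so the compound contains no oxygen.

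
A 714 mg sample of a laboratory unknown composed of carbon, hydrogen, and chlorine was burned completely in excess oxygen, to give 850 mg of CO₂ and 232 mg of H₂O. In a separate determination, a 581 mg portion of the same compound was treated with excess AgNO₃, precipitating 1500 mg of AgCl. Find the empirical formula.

C3H4Cl2

mol C = 0.850 g CO₂ ÷ 44.009 g/mol = 0.01931 mol
mol H = 2 × 0.232 g H₂O ÷ 18.015 g/mol = 0.02576 mol
From the AgCl data: mol Cl per gram of compound = (1.50 ÷ 143.318) ÷ 0.581 = 0.01801 mol/g, so in the 0.714 g combustion sample mol Cl = 0.01286 mol
Divide by the smallest (0.01286 mol): C 1.502, H 2.002, Cl 1.000
Multiplying each by 2 gives whole numbers: C 3.00, H 4.00, Cl 2.00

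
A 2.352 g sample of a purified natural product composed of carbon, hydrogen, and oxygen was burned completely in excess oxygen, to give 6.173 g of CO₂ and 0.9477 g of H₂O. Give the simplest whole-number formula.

C4H3O

mol C = 6.173 g CO₂ ÷ 44.009 g/mol = 0.14027 mol
mol H = 2 × 0.9477 g H₂O ÷ 18.015 g/mol = 0.10521 mol
mass O = 2.352 − (1.6847 + 0.10605) = 0.56120 g → mol O = 0.56120 ÷ 15.999 = 0.035077 mol
Divide by the smallest (0.035077 mol): C 3.999, H 2.999, O 1.000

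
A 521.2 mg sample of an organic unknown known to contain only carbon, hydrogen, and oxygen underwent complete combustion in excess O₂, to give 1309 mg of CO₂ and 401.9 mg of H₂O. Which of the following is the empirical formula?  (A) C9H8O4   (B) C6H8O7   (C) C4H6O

(C) C4H6O

mol C = 1.309 g CO₂ ÷ 44.009 g/mol = 0.029744 mol
mol H = 2 × 0.4019 g H₂O ÷ 18.015 g/mol = 0.044618 mol
mass O = 0.5212 − (0.35725 + 0.044975) = 0.11897 g → mol O = 0.11897 ÷ 15.999 = 0.0074361 mol
Divide by the smallest (0.0074361 mol): C 4.000, H 6.000, O 1.000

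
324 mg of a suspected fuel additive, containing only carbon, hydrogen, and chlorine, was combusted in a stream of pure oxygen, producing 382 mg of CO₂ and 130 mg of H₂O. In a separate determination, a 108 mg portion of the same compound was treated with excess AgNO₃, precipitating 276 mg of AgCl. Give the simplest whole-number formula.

mol C = 0.382 g CO₂ ÷ 44.009 g/mol = 0.008680 mol
mol H = 2 × 0.130 g H₂O ÷ 18.015 g/mol = 0.01443 mol
From the AgCl data: mol Cl per gram of compound = (0.276 ÷ 143.318) ÷ 0.108 = 0.01783 mol/g, so in the 0.324 g combustion sample mol Cl = 0.005777 mol
Divide by the smallest (0.005777 mol): C 1.502, H 2.498, Cl 1.000
Multiplying each by 2 gives whole numbers: C 3.00, H 5.00, Cl 2.00

C3H5Cl2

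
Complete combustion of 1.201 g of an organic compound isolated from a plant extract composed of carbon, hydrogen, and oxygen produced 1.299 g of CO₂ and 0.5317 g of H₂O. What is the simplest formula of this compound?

mol C = 1.299 g CO₂ ÷ 44.009 g/mol = 0.029517 mol
mol H = 2 × 0.5317 g H₂O ÷ 18.015 g/mol = 0.059029 mol
mass O = 1.201 − (0.35452 + 0.059501) = 0.78697 g → mol O = 0.78697 ÷ 15.999 = 0.049189 mol
Divide by the smallest (0.029517 mol): C 1.000, H 2.000, O 1.666
Multiplying each by 3 gives whole numbers: C 3.00, H 6.00, O 5.00

C3H6O5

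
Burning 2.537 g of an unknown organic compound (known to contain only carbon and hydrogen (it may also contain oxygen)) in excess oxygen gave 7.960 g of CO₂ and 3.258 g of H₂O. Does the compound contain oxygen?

no

mol C = 7.960 g CO₂ ÷ 44.009 g/mol = 0.18087 mol
mol H = 2 × 3.258 g H₂O ÷ 18.015 g/mol = 0.36170 mol
C and H together account for 2.5370 g — essentially the entire 2.537 g sample — so the compound contains no oxygen.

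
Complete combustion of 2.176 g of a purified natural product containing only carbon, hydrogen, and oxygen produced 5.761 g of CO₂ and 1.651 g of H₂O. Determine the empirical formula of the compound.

mol C = 5.761 g CO₂ ÷ 44.009 g/mol = 0.13091 mol
mol H = 2 × 1.651 g H₂O ÷ 18.015 g/mol = 0.18329 mol
mass O = 2.176 − (1.5723 + 0.18476) = 0.41894 g → mol O = 0.41894 ÷ 15.999 = 0.026185 mol
Divide by the smallest (0.026185 mol): C 4.999, H 7.000, O 1.000

C5H7O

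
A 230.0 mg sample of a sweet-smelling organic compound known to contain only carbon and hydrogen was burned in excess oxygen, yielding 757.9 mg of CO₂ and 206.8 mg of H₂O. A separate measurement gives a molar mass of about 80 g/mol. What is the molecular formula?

mol C = 0.7579 g CO₂ ÷ 44.009 g/mol = 0.017221 mol
mol H = 2 × 0.2068 g H₂O ÷ 18.015 g/mol = 0.022959 mol
Divide by the smallest (0.017221 mol): C 1.000, H 1.333
Multiplying each by 3 gives whole numbers: C 3.00, H 4.00
Empirical formula: C3H4
Empirical-formula mass = 40.06 g/mol; 80 ÷ 40.06 ≈ 2, so the molecular formula is C6H8.

C6H8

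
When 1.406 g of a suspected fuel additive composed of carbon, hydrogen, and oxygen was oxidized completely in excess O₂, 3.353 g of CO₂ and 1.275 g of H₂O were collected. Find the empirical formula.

C7H13O2

mol C = 3.353 g CO₂ ÷ 44.009 g/mol = 0.076189 mol
mol H = 2 × 1.275 g H₂O ÷ 18.015 g/mol = 0.14155 mol
mass O = 1.406 − (0.91511 + 0.14268) = 0.34821 g → mol O = 0.34821 ÷ 15.999 = 0.021765 mol
Divide by the smallest (0.021765 mol): C 3.501, H 6.504, O 1.000
Multiplying each by 2 gives whole numbers: C 7.00, H 13.01, O 2.00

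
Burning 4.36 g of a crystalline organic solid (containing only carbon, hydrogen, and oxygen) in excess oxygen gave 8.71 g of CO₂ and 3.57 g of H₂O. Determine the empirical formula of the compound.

C2H4O

mol C = 8.71 g CO₂ ÷ 44.009 g/mol = 0.1979 mol
mol H = 2 × 3.57 g H₂O ÷ 18.015 g/mol = 0.3963 mol
mass O = 4.36 − (2.377 + 0.3995) = 1.583 g → mol O = 1.583 ÷ 15.999 = 0.09897 mol
Divide by the smallest (0.09897 mol): C 2.000, H 4.005, O 1.000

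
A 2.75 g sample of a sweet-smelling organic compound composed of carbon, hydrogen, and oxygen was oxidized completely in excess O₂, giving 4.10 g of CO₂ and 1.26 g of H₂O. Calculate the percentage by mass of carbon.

40.7%

mol C = 4.10 g CO₂ ÷ 44.009 g/mol = 0.09316 mol
mol H = 2 × 1.26 g H₂O ÷ 18.015 g/mol = 0.1399 mol
mass O = 2.75 − (1.119 + 0.1410) = 1.490 g → mol O = 1.490 ÷ 15.999 = 0.09313 mol
mass % C = 1.119 g ÷ 2.75 g × 100%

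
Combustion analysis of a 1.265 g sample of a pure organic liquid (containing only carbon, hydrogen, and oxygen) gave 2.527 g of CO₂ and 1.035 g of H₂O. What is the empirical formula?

mol C = 2.527 g CO₂ ÷ 44.009 g/mol = 0.057420 mol
mol H = 2 × 1.035 g H₂O ÷ 18.015 g/mol = 0.11490 mol
mass O = 1.265 − (0.68967 + 0.11582) = 0.45950 g → mol O = 0.45950 ÷ 15.999 = 0.028721 mol
Divide by the smallest (0.028721 mol): C 1.999, H 4.001, O 1.000

C2H4O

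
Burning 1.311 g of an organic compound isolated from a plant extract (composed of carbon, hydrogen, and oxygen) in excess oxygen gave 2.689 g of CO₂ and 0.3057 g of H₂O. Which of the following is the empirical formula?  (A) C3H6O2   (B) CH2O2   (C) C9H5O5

(C) C9H5O5

mol C = 2.689 g CO₂ ÷ 44.009 g/mol = 0.061101 mol
mol H = 2 × 0.3057 g H₂O ÷ 18.015 g/mol = 0.033938 mol
mass O = 1.311 − (0.73389 + 0.034210) = 0.54290 g → mol O = 0.54290 ÷ 15.999 = 0.033934 mol
Divide by the smallest (0.033934 mol): C 1.801, H 1.000, O 1.000
Multiplying each by 5 gives whole numbers: C 9.00, H 5.00, O 5.00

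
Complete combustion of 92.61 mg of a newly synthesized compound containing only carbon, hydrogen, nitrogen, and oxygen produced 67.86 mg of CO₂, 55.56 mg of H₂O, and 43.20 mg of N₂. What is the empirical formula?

CH4N2O

mol C = 0.06786 g CO₂ ÷ 44.009 g/mol = 0.0015420 mol
mol H = 2 × 0.05556 g H₂O ÷ 18.015 g/mol = 0.0061682 mol
mol N = 2 × 0.04320 g N₂ ÷ 28.014 g/mol = 0.0030842 mol
mass O = 0.09261 − (0.018520 + 0.0062175 + 0.043200) = 0.024672 g → mol O = 0.024672 ÷ 15.999 = 0.0015421 mol
Divide by the smallest (0.0015420 mol): C 1.000, H 4.000, N 2.000, O 1.000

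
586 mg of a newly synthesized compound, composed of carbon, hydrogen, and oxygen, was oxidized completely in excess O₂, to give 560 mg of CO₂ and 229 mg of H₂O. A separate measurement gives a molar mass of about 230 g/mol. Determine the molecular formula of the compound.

mol C = 0.560 g CO₂ ÷ 44.009 g/mol = 0.01272 mol
mol H = 2 × 0.229 g H₂O ÷ 18.015 g/mol = 0.02542 mol
mass O = 0.586 − (0.1528 + 0.02563) = 0.4075 g → mol O = 0.4075 ÷ 15.999 = 0.02547 mol
Divide by the smallest (0.01272 mol): C 1.000, H 1.998, O 2.002
Empirical formula: CH2O2
Empirical-formula mass = 46.02 g/mol; 230 ÷ 46.02 ≈ 5, so the molecular formula is C5H10O10.

C5H10O10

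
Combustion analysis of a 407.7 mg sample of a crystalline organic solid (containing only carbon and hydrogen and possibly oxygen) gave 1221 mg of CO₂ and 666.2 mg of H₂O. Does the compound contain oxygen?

no

mol C = 1.221 g CO₂ ÷ 44.009 g/mol = 0.027744 mol
mol H = 2 × 0.6662 g H₂O ÷ 18.015 g/mol = 0.073961 mol
C and H together account for 0.40779 g — essentially the entire 0.4077 g sample — so the compound contains no oxygen.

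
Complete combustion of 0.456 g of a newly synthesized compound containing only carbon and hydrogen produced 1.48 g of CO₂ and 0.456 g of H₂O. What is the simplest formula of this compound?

mol C = 1.48 g CO₂ ÷ 44.009 g/mol = 0.03363 mol
mol H = 2 × 0.456 g H₂O ÷ 18.015 g/mol = 0.05062 mol
Divide by the smallest (0.03363 mol): C 1.000, H 1.505
Multiplying each by 2 gives whole numbers: C 2.00, H 3.01

C2H3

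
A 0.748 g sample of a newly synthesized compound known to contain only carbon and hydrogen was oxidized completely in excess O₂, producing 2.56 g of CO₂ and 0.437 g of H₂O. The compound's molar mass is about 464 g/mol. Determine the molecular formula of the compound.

C36H30

mol C = 2.56 g CO₂ ÷ 44.009 g/mol = 0.05817 mol
mol H = 2 × 0.437 g H₂O ÷ 18.015 g/mol = 0.04852 mol
Divide by the smallest (0.04852 mol): C 1.199, H 1.000
Multiplying each by 5 gives whole numbers: C 6.00, H 5.00
Empirical formula: C6H5
Empirical-formula mass = 77.11 g/mol; 464 ÷ 77.11 ≈ 6, so the molecular formula is C36H30.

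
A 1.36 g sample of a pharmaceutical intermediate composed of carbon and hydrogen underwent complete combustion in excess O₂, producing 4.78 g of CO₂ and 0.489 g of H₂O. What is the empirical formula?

C2H

mol C = 4.78 g CO₂ ÷ 44.009 g/mol = 0.1086 mol
mol H = 2 × 0.489 g H₂O ÷ 18.015 g/mol = 0.05429 mol
Divide by the smallest (0.05429 mol): C 2.001, H 1.000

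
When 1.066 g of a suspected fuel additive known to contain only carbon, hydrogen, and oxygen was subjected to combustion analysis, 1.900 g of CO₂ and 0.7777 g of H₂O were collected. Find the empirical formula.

mol C = 1.900 g CO₂ ÷ 44.009 g/mol = 0.043173 mol
mol H = 2 × 0.7777 g H₂O ÷ 18.015 g/mol = 0.086339 mol
mass O = 1.066 − (0.51855 + 0.087030) = 0.46042 g → mol O = 0.46042 ÷ 15.999 = 0.028778 mol
Divide by the smallest (0.028778 mol): C 1.500, H 3.000, O 1.000
Multiplying each by 2 gives whole numbers: C 3.00, H 6.00, O 2.00

C3H6O2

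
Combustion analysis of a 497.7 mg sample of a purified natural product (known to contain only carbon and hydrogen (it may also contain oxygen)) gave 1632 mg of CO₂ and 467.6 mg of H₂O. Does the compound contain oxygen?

no

mol C = 1.632 g CO₂ ÷ 44.009 g/mol = 0.037083 mol
mol H = 2 × 0.4676 g H₂O ÷ 18.015 g/mol = 0.051912 mol
C and H together account for 0.49774 g — essentially the entire 0.4977 g sample — so the compound contains no oxygen.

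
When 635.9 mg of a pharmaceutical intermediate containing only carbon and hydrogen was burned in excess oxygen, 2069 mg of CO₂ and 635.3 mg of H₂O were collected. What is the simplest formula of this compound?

mol C = 2.069 g CO₂ ÷ 44.009 g/mol = 0.047013 mol
mol H = 2 × 0.6353 g H₂O ÷ 18.015 g/mol = 0.070530 mol
Divide by the smallest (0.047013 mol): C 1.000, H 1.500
Multiplying each by 2 gives whole numbers: C 2.00, H 3.00

C2H3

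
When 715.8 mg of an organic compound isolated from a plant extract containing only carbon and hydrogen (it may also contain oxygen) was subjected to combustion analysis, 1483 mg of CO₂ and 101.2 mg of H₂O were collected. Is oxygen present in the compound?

yes

mol C = 1.483 g CO₂ ÷ 44.009 g/mol = 0.033698 mol
mol H = 2 × 0.1012 g H₂O ÷ 18.015 g/mol = 0.011235 mol
C and H account for only 0.41607 g of the 0.7158 g sample; the remaining 0.29973 g must be oxygen.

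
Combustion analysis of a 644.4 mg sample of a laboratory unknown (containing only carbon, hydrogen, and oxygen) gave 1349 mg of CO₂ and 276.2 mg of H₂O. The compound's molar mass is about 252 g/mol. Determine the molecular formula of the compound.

C12H12O6

mol C = 1.349 g CO₂ ÷ 44.009 g/mol = 0.030653 mol
mol H = 2 × 0.2762 g H₂O ÷ 18.015 g/mol = 0.030663 mol
mass O = 0.6444 − (0.36817 + 0.030909) = 0.24532 g → mol O = 0.24532 ÷ 15.999 = 0.015333 mol
Divide by the smallest (0.015333 mol): C 1.999, H 2.000, O 1.000
Empirical formula: C2H2O
Empirical-formula mass = 42.04 g/mol; 252 ÷ 42.04 ≈ 6, so the molecular formula is C12H12O6.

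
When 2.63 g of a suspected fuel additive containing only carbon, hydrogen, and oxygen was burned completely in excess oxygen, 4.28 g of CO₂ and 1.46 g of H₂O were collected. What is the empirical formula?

C6H10O5

mol C = 4.28 g CO₂ ÷ 44.009 g/mol = 0.09725 mol
mol H = 2 × 1.46 g H₂O ÷ 18.015 g/mol = 0.1621 mol
mass O = 2.63 − (1.168 + 0.1634) = 1.299 g → mol O = 1.299 ÷ 15.999 = 0.08116 mol
Divide by the smallest (0.08116 mol): C 1.198, H 1.997, O 1.000
Multiplying each by 5 gives whole numbers: C 5.99, H 9.99, O 5.00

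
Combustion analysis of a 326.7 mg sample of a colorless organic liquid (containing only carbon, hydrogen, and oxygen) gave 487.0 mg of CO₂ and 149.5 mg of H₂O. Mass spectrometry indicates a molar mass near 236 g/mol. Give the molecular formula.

mol C = 0.4870 g CO₂ ÷ 44.009 g/mol = 0.011066 mol
mol H = 2 × 0.1495 g H₂O ÷ 18.015 g/mol = 0.016597 mol
mass O = 0.3267 − (0.13291 + 0.016730) = 0.17706 g → mol O = 0.17706 ÷ 15.999 = 0.011067 mol
Divide by the smallest (0.011066 mol): C 1.000, H 1.500, O 1.000
Multiplying each by 2 gives whole numbers: C 2.00, H 3.00, O 2.00
Empirical formula: C2H3O2
Empirical-formula mass = 59.04 g/mol; 236 ÷ 59.04 ≈ 4, so the molecular formula is C8H12O8.

C8H12O8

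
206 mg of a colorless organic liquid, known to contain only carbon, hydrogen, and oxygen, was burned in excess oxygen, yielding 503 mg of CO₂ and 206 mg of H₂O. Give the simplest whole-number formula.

mol C = 0.503 g CO₂ ÷ 44.009 g/mol = 0.01143 mol
mol H = 2 × 0.206 g H₂O ÷ 18.015 g/mol = 0.02287 mol
mass O = 0.206 − (0.1373 + 0.02305) = 0.04567 g → mol O = 0.04567 ÷ 15.999 = 0.002854 mol
Divide by the smallest (0.002854 mol): C 4.004, H 8.012, O 1.000

C4H8O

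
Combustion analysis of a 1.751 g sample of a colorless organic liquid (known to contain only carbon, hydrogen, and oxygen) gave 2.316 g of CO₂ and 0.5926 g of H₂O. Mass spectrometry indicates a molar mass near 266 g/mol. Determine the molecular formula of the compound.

C8H10O10

mol C = 2.316 g CO₂ ÷ 44.009 g/mol = 0.052626 mol
mol H = 2 × 0.5926 g H₂O ÷ 18.015 g/mol = 0.065790 mol
mass O = 1.751 − (0.63209 + 0.066316) = 1.0526 g → mol O = 1.0526 ÷ 15.999 = 0.065791 mol
Divide by the smallest (0.052626 mol): C 1.000, H 1.250, O 1.250
Multiplying each by 4 gives whole numbers: C 4.00, H 5.00, O 5.00
Empirical formula: C4H5O5
Empirical-formula mass = 133.08 g/mol; 266 ÷ 133.08 ≈ 2, so the molecular formula is C8H10O10.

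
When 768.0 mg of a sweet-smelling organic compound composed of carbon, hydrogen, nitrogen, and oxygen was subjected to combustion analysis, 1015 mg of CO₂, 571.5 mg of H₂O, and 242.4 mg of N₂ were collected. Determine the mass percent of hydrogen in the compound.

8.33%

mol C = 1.015 g CO₂ ÷ 44.009 g/mol = 0.023063 mol
mol H = 2 × 0.5715 g H₂O ÷ 18.015 g/mol = 0.063447 mol
mol N = 2 × 0.2424 g N₂ ÷ 28.014 g/mol = 0.017306 mol
mass O = 0.7680 − (0.27702 + 0.063955 + 0.24240) = 0.18463 g → mol O = 0.18463 ÷ 15.999 = 0.011540 mol
mass % H = 0.063955 g ÷ 0.7680 g × 100%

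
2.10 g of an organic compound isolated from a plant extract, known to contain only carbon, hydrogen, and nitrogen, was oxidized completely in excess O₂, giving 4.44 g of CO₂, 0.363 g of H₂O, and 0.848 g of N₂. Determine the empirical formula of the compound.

mol C = 4.44 g CO₂ ÷ 44.009 g/mol = 0.1009 mol
mol H = 2 × 0.363 g H₂O ÷ 18.015 g/mol = 0.04030 mol
mol N = 2 × 0.848 g N₂ ÷ 28.014 g/mol = 0.06054 mol
Divide by the smallest (0.04030 mol): C 2.503, H 1.000, N 1.502
Multiplying each by 2 gives whole numbers: C 5.01, H 2.00, N 3.00

C5H2N3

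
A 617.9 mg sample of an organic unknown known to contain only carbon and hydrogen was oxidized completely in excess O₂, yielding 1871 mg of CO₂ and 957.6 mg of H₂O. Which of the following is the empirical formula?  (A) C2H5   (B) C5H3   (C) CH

(A) C2H5

mol C = 1.871 g CO₂ ÷ 44.009 g/mol = 0.042514 mol
mol H = 2 × 0.9576 g H₂O ÷ 18.015 g/mol = 0.10631 mol
Divide by the smallest (0.042514 mol): C 1.000, H 2.501
Multiplying each by 2 gives whole numbers: C 2.00, H 5.00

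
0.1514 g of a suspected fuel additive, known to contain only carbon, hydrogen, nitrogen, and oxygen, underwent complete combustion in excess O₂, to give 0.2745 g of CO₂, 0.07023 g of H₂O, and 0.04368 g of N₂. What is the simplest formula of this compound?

C4H5N2O

mol C = 0.2745 g CO₂ ÷ 44.009 g/mol = 0.0062374 mol
mol H = 2 × 0.07023 g H₂O ÷ 18.015 g/mol = 0.0077968 mol
mol N = 2 × 0.04368 g N₂ ÷ 28.014 g/mol = 0.0031184 mol
mass O = 0.1514 − (0.074917 + 0.0078592 + 0.043680) = 0.024944 g → mol O = 0.024944 ÷ 15.999 = 0.0015591 mol
Divide by the smallest (0.0015591 mol): C 4.001, H 5.001, N 2.000, O 1.000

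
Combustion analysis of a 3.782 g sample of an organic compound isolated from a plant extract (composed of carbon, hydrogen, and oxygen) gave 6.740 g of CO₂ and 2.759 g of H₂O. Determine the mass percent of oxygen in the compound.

43.20%

mol C = 6.740 g CO₂ ÷ 44.009 g/mol = 0.15315 mol
mol H = 2 × 2.759 g H₂O ÷ 18.015 g/mol = 0.30630 mol
mass O = 3.782 − (1.8395 + 0.30875) = 1.6338 g → mol O = 1.6338 ÷ 15.999 = 0.10212 mol
mass % O = 1.6338 g ÷ 3.782 g × 100%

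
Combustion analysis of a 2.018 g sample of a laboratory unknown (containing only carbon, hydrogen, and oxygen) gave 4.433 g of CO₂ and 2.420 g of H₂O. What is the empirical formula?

C3H8O

mol C = 4.433 g CO₂ ÷ 44.009 g/mol = 0.10073 mol
mol H = 2 × 2.420 g H₂O ÷ 18.015 g/mol = 0.26867 mol
mass O = 2.018 − (1.2099 + 0.27081) = 0.53732 g → mol O = 0.53732 ÷ 15.999 = 0.033585 mol
Divide by the smallest (0.033585 mol): C 2.999, H 8.000, O 1.000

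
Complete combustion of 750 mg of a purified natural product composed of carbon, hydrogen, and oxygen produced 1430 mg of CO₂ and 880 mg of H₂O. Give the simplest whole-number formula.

C2H6O

mol C = 1.43 g CO₂ ÷ 44.009 g/mol = 0.03249 mol
mol H = 2 × 0.880 g H₂O ÷ 18.015 g/mol = 0.09770 mol
mass O = 0.750 − (0.3903 + 0.09848) = 0.2612 g → mol O = 0.2612 ÷ 15.999 = 0.01633 mol
Divide by the smallest (0.01633 mol): C 1.990, H 5.983, O 1.000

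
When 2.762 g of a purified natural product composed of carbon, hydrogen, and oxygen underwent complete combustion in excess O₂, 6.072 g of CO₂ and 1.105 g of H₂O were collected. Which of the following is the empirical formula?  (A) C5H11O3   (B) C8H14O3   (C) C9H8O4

(C) C9H8O4

mol C = 6.072 g CO₂ ÷ 44.009 g/mol = 0.13797 mol
mol H = 2 × 1.105 g H₂O ÷ 18.015 g/mol = 0.12268 mol
mass O = 2.762 − (1.6572 + 0.12366) = 0.98116 g → mol O = 0.98116 ÷ 15.999 = 0.061327 mol
Divide by the smallest (0.061327 mol): C 2.250, H 2.000, O 1.000
Multiplying each by 4 gives whole numbers: C 9.00, H 8.00, O 4.00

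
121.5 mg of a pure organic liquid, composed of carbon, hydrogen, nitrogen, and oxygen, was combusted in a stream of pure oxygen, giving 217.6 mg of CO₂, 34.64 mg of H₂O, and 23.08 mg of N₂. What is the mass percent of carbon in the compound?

48.88%

mol C = 0.2176 g CO₂ ÷ 44.009 g/mol = 0.0049444 mol
mol H = 2 × 0.03464 g H₂O ÷ 18.015 g/mol = 0.0038457 mol
mol N = 2 × 0.02308 g N₂ ÷ 28.014 g/mol = 0.0016477 mol
mass O = 0.1215 − (0.059388 + 0.0038764 + 0.023080) = 0.035156 g → mol O = 0.035156 ÷ 15.999 = 0.0021974 mol
mass % C = 0.059388 g ÷ 0.1215 g × 100%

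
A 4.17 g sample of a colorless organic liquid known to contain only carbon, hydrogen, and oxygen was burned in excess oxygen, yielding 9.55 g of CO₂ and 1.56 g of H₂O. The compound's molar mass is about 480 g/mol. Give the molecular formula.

C25H20O10

mol C = 9.55 g CO₂ ÷ 44.009 g/mol = 0.2170 mol
mol H = 2 × 1.56 g H₂O ÷ 18.015 g/mol = 0.1732 mol
mass O = 4.17 − (2.606 + 0.1746) = 1.389 g → mol O = 1.389 ÷ 15.999 = 0.08682 mol
Divide by the smallest (0.08682 mol): C 2.499, H 1.995, O 1.000
Multiplying each by 2 gives whole numbers: C 5.00, H 3.99, O 2.00
Empirical formula: C5H4O2
Empirical-formula mass = 96.08 g/mol; 480 ÷ 96.08 ≈ 5, so the molecular formula is C25H20O10.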